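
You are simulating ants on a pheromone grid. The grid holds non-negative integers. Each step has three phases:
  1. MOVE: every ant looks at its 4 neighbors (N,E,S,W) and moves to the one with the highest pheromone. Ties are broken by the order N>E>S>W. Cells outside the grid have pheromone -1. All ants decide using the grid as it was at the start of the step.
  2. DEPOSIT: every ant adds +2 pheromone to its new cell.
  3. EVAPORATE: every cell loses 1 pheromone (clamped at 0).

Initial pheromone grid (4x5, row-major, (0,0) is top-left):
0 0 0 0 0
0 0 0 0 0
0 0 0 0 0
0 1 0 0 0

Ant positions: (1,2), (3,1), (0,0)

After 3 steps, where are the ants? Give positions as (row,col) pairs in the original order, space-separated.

Step 1: ant0:(1,2)->N->(0,2) | ant1:(3,1)->N->(2,1) | ant2:(0,0)->E->(0,1)
  grid max=1 at (0,1)
Step 2: ant0:(0,2)->W->(0,1) | ant1:(2,1)->N->(1,1) | ant2:(0,1)->E->(0,2)
  grid max=2 at (0,1)
Step 3: ant0:(0,1)->E->(0,2) | ant1:(1,1)->N->(0,1) | ant2:(0,2)->W->(0,1)
  grid max=5 at (0,1)

(0,2) (0,1) (0,1)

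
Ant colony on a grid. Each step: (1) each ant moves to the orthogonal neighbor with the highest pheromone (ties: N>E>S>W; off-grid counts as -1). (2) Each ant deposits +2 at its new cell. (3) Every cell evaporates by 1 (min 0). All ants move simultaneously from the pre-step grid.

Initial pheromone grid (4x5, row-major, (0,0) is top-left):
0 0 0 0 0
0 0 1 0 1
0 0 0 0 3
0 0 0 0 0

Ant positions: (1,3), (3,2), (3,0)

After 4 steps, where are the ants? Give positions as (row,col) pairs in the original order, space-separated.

Step 1: ant0:(1,3)->E->(1,4) | ant1:(3,2)->N->(2,2) | ant2:(3,0)->N->(2,0)
  grid max=2 at (1,4)
Step 2: ant0:(1,4)->S->(2,4) | ant1:(2,2)->N->(1,2) | ant2:(2,0)->N->(1,0)
  grid max=3 at (2,4)
Step 3: ant0:(2,4)->N->(1,4) | ant1:(1,2)->N->(0,2) | ant2:(1,0)->N->(0,0)
  grid max=2 at (1,4)
Step 4: ant0:(1,4)->S->(2,4) | ant1:(0,2)->E->(0,3) | ant2:(0,0)->E->(0,1)
  grid max=3 at (2,4)

(2,4) (0,3) (0,1)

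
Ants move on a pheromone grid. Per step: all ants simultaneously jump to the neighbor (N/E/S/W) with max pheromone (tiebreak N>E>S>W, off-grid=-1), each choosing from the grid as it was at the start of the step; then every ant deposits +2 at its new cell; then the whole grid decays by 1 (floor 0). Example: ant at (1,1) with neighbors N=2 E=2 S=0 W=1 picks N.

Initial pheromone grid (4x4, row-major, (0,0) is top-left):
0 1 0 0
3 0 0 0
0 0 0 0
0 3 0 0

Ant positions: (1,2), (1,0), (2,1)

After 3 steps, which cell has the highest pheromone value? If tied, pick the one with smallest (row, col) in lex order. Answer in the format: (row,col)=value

Answer: (3,1)=4

Derivation:
Step 1: ant0:(1,2)->N->(0,2) | ant1:(1,0)->N->(0,0) | ant2:(2,1)->S->(3,1)
  grid max=4 at (3,1)
Step 2: ant0:(0,2)->E->(0,3) | ant1:(0,0)->S->(1,0) | ant2:(3,1)->N->(2,1)
  grid max=3 at (1,0)
Step 3: ant0:(0,3)->S->(1,3) | ant1:(1,0)->N->(0,0) | ant2:(2,1)->S->(3,1)
  grid max=4 at (3,1)
Final grid:
  1 0 0 0
  2 0 0 1
  0 0 0 0
  0 4 0 0
Max pheromone 4 at (3,1)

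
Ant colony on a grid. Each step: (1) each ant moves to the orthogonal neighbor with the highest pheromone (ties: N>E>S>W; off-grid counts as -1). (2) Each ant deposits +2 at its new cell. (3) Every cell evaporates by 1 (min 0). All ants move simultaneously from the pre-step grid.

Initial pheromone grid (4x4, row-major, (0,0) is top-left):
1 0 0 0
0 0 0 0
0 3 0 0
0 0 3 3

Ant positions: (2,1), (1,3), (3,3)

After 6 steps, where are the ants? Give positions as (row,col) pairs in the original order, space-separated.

Step 1: ant0:(2,1)->N->(1,1) | ant1:(1,3)->N->(0,3) | ant2:(3,3)->W->(3,2)
  grid max=4 at (3,2)
Step 2: ant0:(1,1)->S->(2,1) | ant1:(0,3)->S->(1,3) | ant2:(3,2)->E->(3,3)
  grid max=3 at (2,1)
Step 3: ant0:(2,1)->N->(1,1) | ant1:(1,3)->N->(0,3) | ant2:(3,3)->W->(3,2)
  grid max=4 at (3,2)
Step 4: ant0:(1,1)->S->(2,1) | ant1:(0,3)->S->(1,3) | ant2:(3,2)->E->(3,3)
  grid max=3 at (2,1)
Step 5: ant0:(2,1)->N->(1,1) | ant1:(1,3)->N->(0,3) | ant2:(3,3)->W->(3,2)
  grid max=4 at (3,2)
Step 6: ant0:(1,1)->S->(2,1) | ant1:(0,3)->S->(1,3) | ant2:(3,2)->E->(3,3)
  grid max=3 at (2,1)

(2,1) (1,3) (3,3)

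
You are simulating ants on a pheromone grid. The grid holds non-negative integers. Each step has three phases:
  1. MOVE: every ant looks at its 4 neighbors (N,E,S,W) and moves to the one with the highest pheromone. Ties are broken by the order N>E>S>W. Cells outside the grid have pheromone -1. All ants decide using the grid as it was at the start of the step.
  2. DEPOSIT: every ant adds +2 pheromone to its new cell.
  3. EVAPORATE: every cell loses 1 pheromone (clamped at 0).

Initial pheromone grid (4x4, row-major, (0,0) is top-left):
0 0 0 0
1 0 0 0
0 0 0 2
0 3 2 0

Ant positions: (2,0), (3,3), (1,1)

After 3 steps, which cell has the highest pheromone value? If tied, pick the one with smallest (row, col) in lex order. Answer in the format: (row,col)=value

Step 1: ant0:(2,0)->N->(1,0) | ant1:(3,3)->N->(2,3) | ant2:(1,1)->W->(1,0)
  grid max=4 at (1,0)
Step 2: ant0:(1,0)->N->(0,0) | ant1:(2,3)->N->(1,3) | ant2:(1,0)->N->(0,0)
  grid max=3 at (0,0)
Step 3: ant0:(0,0)->S->(1,0) | ant1:(1,3)->S->(2,3) | ant2:(0,0)->S->(1,0)
  grid max=6 at (1,0)
Final grid:
  2 0 0 0
  6 0 0 0
  0 0 0 3
  0 0 0 0
Max pheromone 6 at (1,0)

Answer: (1,0)=6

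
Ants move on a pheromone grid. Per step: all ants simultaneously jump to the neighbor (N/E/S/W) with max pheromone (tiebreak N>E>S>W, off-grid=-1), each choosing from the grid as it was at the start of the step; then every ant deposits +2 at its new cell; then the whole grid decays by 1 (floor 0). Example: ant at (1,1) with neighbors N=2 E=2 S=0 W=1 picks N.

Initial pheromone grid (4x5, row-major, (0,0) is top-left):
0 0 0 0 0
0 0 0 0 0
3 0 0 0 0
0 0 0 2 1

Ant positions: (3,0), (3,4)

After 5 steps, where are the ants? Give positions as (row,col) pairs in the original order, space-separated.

Step 1: ant0:(3,0)->N->(2,0) | ant1:(3,4)->W->(3,3)
  grid max=4 at (2,0)
Step 2: ant0:(2,0)->N->(1,0) | ant1:(3,3)->N->(2,3)
  grid max=3 at (2,0)
Step 3: ant0:(1,0)->S->(2,0) | ant1:(2,3)->S->(3,3)
  grid max=4 at (2,0)
Step 4: ant0:(2,0)->N->(1,0) | ant1:(3,3)->N->(2,3)
  grid max=3 at (2,0)
Step 5: ant0:(1,0)->S->(2,0) | ant1:(2,3)->S->(3,3)
  grid max=4 at (2,0)

(2,0) (3,3)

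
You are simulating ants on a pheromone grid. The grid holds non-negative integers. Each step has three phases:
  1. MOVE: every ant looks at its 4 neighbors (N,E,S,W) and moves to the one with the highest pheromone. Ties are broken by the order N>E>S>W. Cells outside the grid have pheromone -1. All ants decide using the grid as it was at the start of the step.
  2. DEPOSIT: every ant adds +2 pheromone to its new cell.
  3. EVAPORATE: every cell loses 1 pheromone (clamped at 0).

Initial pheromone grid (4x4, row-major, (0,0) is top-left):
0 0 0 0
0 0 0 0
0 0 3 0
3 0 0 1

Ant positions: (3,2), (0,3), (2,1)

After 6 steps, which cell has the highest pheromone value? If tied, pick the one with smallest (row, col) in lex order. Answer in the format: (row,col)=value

Step 1: ant0:(3,2)->N->(2,2) | ant1:(0,3)->S->(1,3) | ant2:(2,1)->E->(2,2)
  grid max=6 at (2,2)
Step 2: ant0:(2,2)->N->(1,2) | ant1:(1,3)->N->(0,3) | ant2:(2,2)->N->(1,2)
  grid max=5 at (2,2)
Step 3: ant0:(1,2)->S->(2,2) | ant1:(0,3)->S->(1,3) | ant2:(1,2)->S->(2,2)
  grid max=8 at (2,2)
Step 4: ant0:(2,2)->N->(1,2) | ant1:(1,3)->W->(1,2) | ant2:(2,2)->N->(1,2)
  grid max=7 at (1,2)
Step 5: ant0:(1,2)->S->(2,2) | ant1:(1,2)->S->(2,2) | ant2:(1,2)->S->(2,2)
  grid max=12 at (2,2)
Step 6: ant0:(2,2)->N->(1,2) | ant1:(2,2)->N->(1,2) | ant2:(2,2)->N->(1,2)
  grid max=11 at (1,2)
Final grid:
  0 0 0 0
  0 0 11 0
  0 0 11 0
  0 0 0 0
Max pheromone 11 at (1,2)

Answer: (1,2)=11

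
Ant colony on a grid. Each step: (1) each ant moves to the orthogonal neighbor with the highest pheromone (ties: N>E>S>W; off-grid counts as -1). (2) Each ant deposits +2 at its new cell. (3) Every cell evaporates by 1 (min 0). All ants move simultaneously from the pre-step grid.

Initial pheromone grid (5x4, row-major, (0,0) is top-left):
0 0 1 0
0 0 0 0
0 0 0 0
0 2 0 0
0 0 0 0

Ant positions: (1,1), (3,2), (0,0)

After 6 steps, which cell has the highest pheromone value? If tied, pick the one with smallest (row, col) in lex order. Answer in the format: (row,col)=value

Step 1: ant0:(1,1)->N->(0,1) | ant1:(3,2)->W->(3,1) | ant2:(0,0)->E->(0,1)
  grid max=3 at (0,1)
Step 2: ant0:(0,1)->E->(0,2) | ant1:(3,1)->N->(2,1) | ant2:(0,1)->E->(0,2)
  grid max=3 at (0,2)
Step 3: ant0:(0,2)->W->(0,1) | ant1:(2,1)->S->(3,1) | ant2:(0,2)->W->(0,1)
  grid max=5 at (0,1)
Step 4: ant0:(0,1)->E->(0,2) | ant1:(3,1)->N->(2,1) | ant2:(0,1)->E->(0,2)
  grid max=5 at (0,2)
Step 5: ant0:(0,2)->W->(0,1) | ant1:(2,1)->S->(3,1) | ant2:(0,2)->W->(0,1)
  grid max=7 at (0,1)
Step 6: ant0:(0,1)->E->(0,2) | ant1:(3,1)->N->(2,1) | ant2:(0,1)->E->(0,2)
  grid max=7 at (0,2)
Final grid:
  0 6 7 0
  0 0 0 0
  0 1 0 0
  0 2 0 0
  0 0 0 0
Max pheromone 7 at (0,2)

Answer: (0,2)=7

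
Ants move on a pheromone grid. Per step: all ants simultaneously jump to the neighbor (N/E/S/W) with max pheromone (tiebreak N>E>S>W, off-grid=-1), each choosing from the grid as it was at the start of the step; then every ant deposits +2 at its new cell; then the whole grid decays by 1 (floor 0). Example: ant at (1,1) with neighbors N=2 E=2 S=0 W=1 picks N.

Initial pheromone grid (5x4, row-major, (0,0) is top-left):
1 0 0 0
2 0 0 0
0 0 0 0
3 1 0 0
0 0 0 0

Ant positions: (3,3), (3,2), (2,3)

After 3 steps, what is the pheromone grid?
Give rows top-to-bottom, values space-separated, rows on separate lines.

After step 1: ants at (2,3),(3,1),(1,3)
  0 0 0 0
  1 0 0 1
  0 0 0 1
  2 2 0 0
  0 0 0 0
After step 2: ants at (1,3),(3,0),(2,3)
  0 0 0 0
  0 0 0 2
  0 0 0 2
  3 1 0 0
  0 0 0 0
After step 3: ants at (2,3),(3,1),(1,3)
  0 0 0 0
  0 0 0 3
  0 0 0 3
  2 2 0 0
  0 0 0 0

0 0 0 0
0 0 0 3
0 0 0 3
2 2 0 0
0 0 0 0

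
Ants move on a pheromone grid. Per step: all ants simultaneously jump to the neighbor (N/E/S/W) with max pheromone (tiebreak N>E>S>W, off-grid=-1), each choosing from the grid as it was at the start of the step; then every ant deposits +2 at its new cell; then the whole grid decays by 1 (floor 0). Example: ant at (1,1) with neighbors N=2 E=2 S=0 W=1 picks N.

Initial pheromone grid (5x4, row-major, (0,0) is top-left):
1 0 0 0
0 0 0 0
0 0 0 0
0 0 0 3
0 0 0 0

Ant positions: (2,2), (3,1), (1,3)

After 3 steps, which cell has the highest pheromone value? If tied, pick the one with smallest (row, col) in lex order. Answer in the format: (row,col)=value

Step 1: ant0:(2,2)->N->(1,2) | ant1:(3,1)->N->(2,1) | ant2:(1,3)->N->(0,3)
  grid max=2 at (3,3)
Step 2: ant0:(1,2)->N->(0,2) | ant1:(2,1)->N->(1,1) | ant2:(0,3)->S->(1,3)
  grid max=1 at (0,2)
Step 3: ant0:(0,2)->E->(0,3) | ant1:(1,1)->N->(0,1) | ant2:(1,3)->N->(0,3)
  grid max=3 at (0,3)
Final grid:
  0 1 0 3
  0 0 0 0
  0 0 0 0
  0 0 0 0
  0 0 0 0
Max pheromone 3 at (0,3)

Answer: (0,3)=3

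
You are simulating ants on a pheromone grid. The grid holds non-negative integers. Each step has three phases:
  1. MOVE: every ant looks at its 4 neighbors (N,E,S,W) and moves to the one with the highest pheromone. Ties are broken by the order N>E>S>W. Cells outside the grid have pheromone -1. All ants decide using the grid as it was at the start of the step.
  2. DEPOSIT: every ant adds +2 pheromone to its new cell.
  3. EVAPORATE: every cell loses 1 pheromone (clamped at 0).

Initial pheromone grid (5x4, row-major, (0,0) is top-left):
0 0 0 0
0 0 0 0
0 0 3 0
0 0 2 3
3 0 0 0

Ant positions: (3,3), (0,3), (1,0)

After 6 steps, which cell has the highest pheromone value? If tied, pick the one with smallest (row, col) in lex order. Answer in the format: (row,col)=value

Answer: (0,3)=5

Derivation:
Step 1: ant0:(3,3)->W->(3,2) | ant1:(0,3)->S->(1,3) | ant2:(1,0)->N->(0,0)
  grid max=3 at (3,2)
Step 2: ant0:(3,2)->N->(2,2) | ant1:(1,3)->N->(0,3) | ant2:(0,0)->E->(0,1)
  grid max=3 at (2,2)
Step 3: ant0:(2,2)->S->(3,2) | ant1:(0,3)->S->(1,3) | ant2:(0,1)->E->(0,2)
  grid max=3 at (3,2)
Step 4: ant0:(3,2)->N->(2,2) | ant1:(1,3)->N->(0,3) | ant2:(0,2)->E->(0,3)
  grid max=3 at (0,3)
Step 5: ant0:(2,2)->S->(3,2) | ant1:(0,3)->S->(1,3) | ant2:(0,3)->S->(1,3)
  grid max=3 at (1,3)
Step 6: ant0:(3,2)->N->(2,2) | ant1:(1,3)->N->(0,3) | ant2:(1,3)->N->(0,3)
  grid max=5 at (0,3)
Final grid:
  0 0 0 5
  0 0 0 2
  0 0 3 0
  0 0 2 0
  0 0 0 0
Max pheromone 5 at (0,3)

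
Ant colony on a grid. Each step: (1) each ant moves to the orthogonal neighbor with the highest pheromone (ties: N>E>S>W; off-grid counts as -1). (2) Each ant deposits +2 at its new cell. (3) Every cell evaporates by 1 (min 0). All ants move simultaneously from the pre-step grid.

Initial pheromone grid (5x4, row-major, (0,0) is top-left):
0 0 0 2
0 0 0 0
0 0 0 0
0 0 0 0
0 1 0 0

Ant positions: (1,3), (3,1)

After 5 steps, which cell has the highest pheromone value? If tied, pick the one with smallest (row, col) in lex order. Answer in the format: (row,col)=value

Step 1: ant0:(1,3)->N->(0,3) | ant1:(3,1)->S->(4,1)
  grid max=3 at (0,3)
Step 2: ant0:(0,3)->S->(1,3) | ant1:(4,1)->N->(3,1)
  grid max=2 at (0,3)
Step 3: ant0:(1,3)->N->(0,3) | ant1:(3,1)->S->(4,1)
  grid max=3 at (0,3)
Step 4: ant0:(0,3)->S->(1,3) | ant1:(4,1)->N->(3,1)
  grid max=2 at (0,3)
Step 5: ant0:(1,3)->N->(0,3) | ant1:(3,1)->S->(4,1)
  grid max=3 at (0,3)
Final grid:
  0 0 0 3
  0 0 0 0
  0 0 0 0
  0 0 0 0
  0 2 0 0
Max pheromone 3 at (0,3)

Answer: (0,3)=3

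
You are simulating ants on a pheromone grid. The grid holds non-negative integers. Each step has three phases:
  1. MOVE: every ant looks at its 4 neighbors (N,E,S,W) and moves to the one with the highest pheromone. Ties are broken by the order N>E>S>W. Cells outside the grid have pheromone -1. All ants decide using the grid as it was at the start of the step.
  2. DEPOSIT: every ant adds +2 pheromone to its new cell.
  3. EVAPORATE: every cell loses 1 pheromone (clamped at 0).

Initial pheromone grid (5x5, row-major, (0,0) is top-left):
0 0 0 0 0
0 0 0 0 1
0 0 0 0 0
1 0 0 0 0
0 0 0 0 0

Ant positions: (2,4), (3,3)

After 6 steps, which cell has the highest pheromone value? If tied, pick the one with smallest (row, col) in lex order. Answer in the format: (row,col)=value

Answer: (0,4)=5

Derivation:
Step 1: ant0:(2,4)->N->(1,4) | ant1:(3,3)->N->(2,3)
  grid max=2 at (1,4)
Step 2: ant0:(1,4)->N->(0,4) | ant1:(2,3)->N->(1,3)
  grid max=1 at (0,4)
Step 3: ant0:(0,4)->S->(1,4) | ant1:(1,3)->E->(1,4)
  grid max=4 at (1,4)
Step 4: ant0:(1,4)->N->(0,4) | ant1:(1,4)->N->(0,4)
  grid max=3 at (0,4)
Step 5: ant0:(0,4)->S->(1,4) | ant1:(0,4)->S->(1,4)
  grid max=6 at (1,4)
Step 6: ant0:(1,4)->N->(0,4) | ant1:(1,4)->N->(0,4)
  grid max=5 at (0,4)
Final grid:
  0 0 0 0 5
  0 0 0 0 5
  0 0 0 0 0
  0 0 0 0 0
  0 0 0 0 0
Max pheromone 5 at (0,4)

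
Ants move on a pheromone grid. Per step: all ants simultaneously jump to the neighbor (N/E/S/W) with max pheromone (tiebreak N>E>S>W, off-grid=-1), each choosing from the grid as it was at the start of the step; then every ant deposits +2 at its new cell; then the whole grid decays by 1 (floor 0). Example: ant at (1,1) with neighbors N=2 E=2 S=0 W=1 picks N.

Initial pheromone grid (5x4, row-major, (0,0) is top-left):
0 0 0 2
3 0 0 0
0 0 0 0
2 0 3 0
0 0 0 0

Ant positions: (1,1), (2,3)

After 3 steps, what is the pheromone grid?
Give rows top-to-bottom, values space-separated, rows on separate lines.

After step 1: ants at (1,0),(1,3)
  0 0 0 1
  4 0 0 1
  0 0 0 0
  1 0 2 0
  0 0 0 0
After step 2: ants at (0,0),(0,3)
  1 0 0 2
  3 0 0 0
  0 0 0 0
  0 0 1 0
  0 0 0 0
After step 3: ants at (1,0),(1,3)
  0 0 0 1
  4 0 0 1
  0 0 0 0
  0 0 0 0
  0 0 0 0

0 0 0 1
4 0 0 1
0 0 0 0
0 0 0 0
0 0 0 0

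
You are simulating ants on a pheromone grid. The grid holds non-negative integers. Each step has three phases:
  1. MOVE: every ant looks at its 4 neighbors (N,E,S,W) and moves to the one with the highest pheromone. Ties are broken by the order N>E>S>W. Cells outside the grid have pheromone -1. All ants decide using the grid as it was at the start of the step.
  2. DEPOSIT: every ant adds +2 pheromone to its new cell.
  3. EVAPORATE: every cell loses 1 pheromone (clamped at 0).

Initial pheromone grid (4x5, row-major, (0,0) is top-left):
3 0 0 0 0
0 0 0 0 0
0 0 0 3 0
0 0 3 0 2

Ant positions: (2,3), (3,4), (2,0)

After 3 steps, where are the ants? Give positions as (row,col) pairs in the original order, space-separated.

Step 1: ant0:(2,3)->N->(1,3) | ant1:(3,4)->N->(2,4) | ant2:(2,0)->N->(1,0)
  grid max=2 at (0,0)
Step 2: ant0:(1,3)->S->(2,3) | ant1:(2,4)->W->(2,3) | ant2:(1,0)->N->(0,0)
  grid max=5 at (2,3)
Step 3: ant0:(2,3)->N->(1,3) | ant1:(2,3)->N->(1,3) | ant2:(0,0)->E->(0,1)
  grid max=4 at (2,3)

(1,3) (1,3) (0,1)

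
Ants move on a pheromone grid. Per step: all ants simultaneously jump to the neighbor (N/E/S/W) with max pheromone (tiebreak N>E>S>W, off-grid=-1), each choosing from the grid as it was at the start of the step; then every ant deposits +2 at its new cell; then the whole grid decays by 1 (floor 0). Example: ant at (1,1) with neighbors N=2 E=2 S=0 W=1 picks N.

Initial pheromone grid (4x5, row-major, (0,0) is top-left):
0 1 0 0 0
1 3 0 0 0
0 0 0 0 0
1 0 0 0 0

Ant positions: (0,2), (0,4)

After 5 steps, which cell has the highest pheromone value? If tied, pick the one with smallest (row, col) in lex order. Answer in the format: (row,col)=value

Answer: (0,1)=2

Derivation:
Step 1: ant0:(0,2)->W->(0,1) | ant1:(0,4)->S->(1,4)
  grid max=2 at (0,1)
Step 2: ant0:(0,1)->S->(1,1) | ant1:(1,4)->N->(0,4)
  grid max=3 at (1,1)
Step 3: ant0:(1,1)->N->(0,1) | ant1:(0,4)->S->(1,4)
  grid max=2 at (0,1)
Step 4: ant0:(0,1)->S->(1,1) | ant1:(1,4)->N->(0,4)
  grid max=3 at (1,1)
Step 5: ant0:(1,1)->N->(0,1) | ant1:(0,4)->S->(1,4)
  grid max=2 at (0,1)
Final grid:
  0 2 0 0 0
  0 2 0 0 1
  0 0 0 0 0
  0 0 0 0 0
Max pheromone 2 at (0,1)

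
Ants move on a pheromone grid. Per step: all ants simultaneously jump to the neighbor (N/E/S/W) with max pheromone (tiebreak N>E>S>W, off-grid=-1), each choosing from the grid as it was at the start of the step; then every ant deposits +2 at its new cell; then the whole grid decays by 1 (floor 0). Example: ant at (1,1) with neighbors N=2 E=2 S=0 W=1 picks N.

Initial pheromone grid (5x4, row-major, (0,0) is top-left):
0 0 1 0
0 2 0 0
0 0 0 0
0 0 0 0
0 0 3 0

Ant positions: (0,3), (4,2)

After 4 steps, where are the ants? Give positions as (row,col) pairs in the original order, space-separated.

Step 1: ant0:(0,3)->W->(0,2) | ant1:(4,2)->N->(3,2)
  grid max=2 at (0,2)
Step 2: ant0:(0,2)->E->(0,3) | ant1:(3,2)->S->(4,2)
  grid max=3 at (4,2)
Step 3: ant0:(0,3)->W->(0,2) | ant1:(4,2)->N->(3,2)
  grid max=2 at (0,2)
Step 4: ant0:(0,2)->E->(0,3) | ant1:(3,2)->S->(4,2)
  grid max=3 at (4,2)

(0,3) (4,2)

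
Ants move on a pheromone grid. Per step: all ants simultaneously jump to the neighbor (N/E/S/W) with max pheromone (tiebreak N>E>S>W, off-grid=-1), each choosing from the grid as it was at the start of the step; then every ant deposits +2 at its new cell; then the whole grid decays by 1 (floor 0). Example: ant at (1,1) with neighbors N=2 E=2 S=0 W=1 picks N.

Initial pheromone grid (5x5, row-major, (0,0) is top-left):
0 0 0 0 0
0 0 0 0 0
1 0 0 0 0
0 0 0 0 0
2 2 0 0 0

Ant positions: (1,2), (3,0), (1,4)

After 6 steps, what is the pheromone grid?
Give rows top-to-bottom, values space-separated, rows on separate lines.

After step 1: ants at (0,2),(4,0),(0,4)
  0 0 1 0 1
  0 0 0 0 0
  0 0 0 0 0
  0 0 0 0 0
  3 1 0 0 0
After step 2: ants at (0,3),(4,1),(1,4)
  0 0 0 1 0
  0 0 0 0 1
  0 0 0 0 0
  0 0 0 0 0
  2 2 0 0 0
After step 3: ants at (0,4),(4,0),(0,4)
  0 0 0 0 3
  0 0 0 0 0
  0 0 0 0 0
  0 0 0 0 0
  3 1 0 0 0
After step 4: ants at (1,4),(4,1),(1,4)
  0 0 0 0 2
  0 0 0 0 3
  0 0 0 0 0
  0 0 0 0 0
  2 2 0 0 0
After step 5: ants at (0,4),(4,0),(0,4)
  0 0 0 0 5
  0 0 0 0 2
  0 0 0 0 0
  0 0 0 0 0
  3 1 0 0 0
After step 6: ants at (1,4),(4,1),(1,4)
  0 0 0 0 4
  0 0 0 0 5
  0 0 0 0 0
  0 0 0 0 0
  2 2 0 0 0

0 0 0 0 4
0 0 0 0 5
0 0 0 0 0
0 0 0 0 0
2 2 0 0 0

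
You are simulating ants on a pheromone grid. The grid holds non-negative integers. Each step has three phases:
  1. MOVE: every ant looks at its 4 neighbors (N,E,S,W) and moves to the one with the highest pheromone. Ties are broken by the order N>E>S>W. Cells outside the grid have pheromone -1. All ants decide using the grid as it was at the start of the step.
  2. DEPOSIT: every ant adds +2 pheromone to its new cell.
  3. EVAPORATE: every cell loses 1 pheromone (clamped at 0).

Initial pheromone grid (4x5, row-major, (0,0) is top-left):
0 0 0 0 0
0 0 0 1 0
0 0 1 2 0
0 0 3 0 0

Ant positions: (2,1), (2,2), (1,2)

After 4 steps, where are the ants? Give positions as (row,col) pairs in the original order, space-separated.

Step 1: ant0:(2,1)->E->(2,2) | ant1:(2,2)->S->(3,2) | ant2:(1,2)->E->(1,3)
  grid max=4 at (3,2)
Step 2: ant0:(2,2)->S->(3,2) | ant1:(3,2)->N->(2,2) | ant2:(1,3)->S->(2,3)
  grid max=5 at (3,2)
Step 3: ant0:(3,2)->N->(2,2) | ant1:(2,2)->S->(3,2) | ant2:(2,3)->W->(2,2)
  grid max=6 at (2,2)
Step 4: ant0:(2,2)->S->(3,2) | ant1:(3,2)->N->(2,2) | ant2:(2,2)->S->(3,2)
  grid max=9 at (3,2)

(3,2) (2,2) (3,2)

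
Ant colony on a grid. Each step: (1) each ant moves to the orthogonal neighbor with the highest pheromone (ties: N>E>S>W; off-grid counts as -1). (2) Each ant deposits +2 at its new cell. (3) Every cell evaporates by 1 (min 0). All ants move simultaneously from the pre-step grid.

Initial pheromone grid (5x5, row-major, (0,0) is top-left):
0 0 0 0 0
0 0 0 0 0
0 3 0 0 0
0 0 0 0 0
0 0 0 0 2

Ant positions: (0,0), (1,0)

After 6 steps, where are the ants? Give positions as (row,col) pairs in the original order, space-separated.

Step 1: ant0:(0,0)->E->(0,1) | ant1:(1,0)->N->(0,0)
  grid max=2 at (2,1)
Step 2: ant0:(0,1)->W->(0,0) | ant1:(0,0)->E->(0,1)
  grid max=2 at (0,0)
Step 3: ant0:(0,0)->E->(0,1) | ant1:(0,1)->W->(0,0)
  grid max=3 at (0,0)
Step 4: ant0:(0,1)->W->(0,0) | ant1:(0,0)->E->(0,1)
  grid max=4 at (0,0)
Step 5: ant0:(0,0)->E->(0,1) | ant1:(0,1)->W->(0,0)
  grid max=5 at (0,0)
Step 6: ant0:(0,1)->W->(0,0) | ant1:(0,0)->E->(0,1)
  grid max=6 at (0,0)

(0,0) (0,1)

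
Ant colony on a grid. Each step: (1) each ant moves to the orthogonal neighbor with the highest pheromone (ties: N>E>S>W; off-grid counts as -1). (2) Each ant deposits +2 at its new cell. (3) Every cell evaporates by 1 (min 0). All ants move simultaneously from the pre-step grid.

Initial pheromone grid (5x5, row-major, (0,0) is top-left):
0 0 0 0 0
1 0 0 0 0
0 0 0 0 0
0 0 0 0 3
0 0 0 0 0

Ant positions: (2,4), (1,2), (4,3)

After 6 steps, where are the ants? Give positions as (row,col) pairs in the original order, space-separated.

Step 1: ant0:(2,4)->S->(3,4) | ant1:(1,2)->N->(0,2) | ant2:(4,3)->N->(3,3)
  grid max=4 at (3,4)
Step 2: ant0:(3,4)->W->(3,3) | ant1:(0,2)->E->(0,3) | ant2:(3,3)->E->(3,4)
  grid max=5 at (3,4)
Step 3: ant0:(3,3)->E->(3,4) | ant1:(0,3)->E->(0,4) | ant2:(3,4)->W->(3,3)
  grid max=6 at (3,4)
Step 4: ant0:(3,4)->W->(3,3) | ant1:(0,4)->S->(1,4) | ant2:(3,3)->E->(3,4)
  grid max=7 at (3,4)
Step 5: ant0:(3,3)->E->(3,4) | ant1:(1,4)->N->(0,4) | ant2:(3,4)->W->(3,3)
  grid max=8 at (3,4)
Step 6: ant0:(3,4)->W->(3,3) | ant1:(0,4)->S->(1,4) | ant2:(3,3)->E->(3,4)
  grid max=9 at (3,4)

(3,3) (1,4) (3,4)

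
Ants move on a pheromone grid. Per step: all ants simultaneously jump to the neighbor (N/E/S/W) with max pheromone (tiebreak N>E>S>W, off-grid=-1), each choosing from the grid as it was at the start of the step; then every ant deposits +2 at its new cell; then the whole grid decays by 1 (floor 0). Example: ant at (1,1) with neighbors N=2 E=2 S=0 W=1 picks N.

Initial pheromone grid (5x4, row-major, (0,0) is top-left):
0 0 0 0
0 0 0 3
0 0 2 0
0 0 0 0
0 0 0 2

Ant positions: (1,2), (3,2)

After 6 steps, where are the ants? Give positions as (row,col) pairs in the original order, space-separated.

Step 1: ant0:(1,2)->E->(1,3) | ant1:(3,2)->N->(2,2)
  grid max=4 at (1,3)
Step 2: ant0:(1,3)->N->(0,3) | ant1:(2,2)->N->(1,2)
  grid max=3 at (1,3)
Step 3: ant0:(0,3)->S->(1,3) | ant1:(1,2)->E->(1,3)
  grid max=6 at (1,3)
Step 4: ant0:(1,3)->N->(0,3) | ant1:(1,3)->N->(0,3)
  grid max=5 at (1,3)
Step 5: ant0:(0,3)->S->(1,3) | ant1:(0,3)->S->(1,3)
  grid max=8 at (1,3)
Step 6: ant0:(1,3)->N->(0,3) | ant1:(1,3)->N->(0,3)
  grid max=7 at (1,3)

(0,3) (0,3)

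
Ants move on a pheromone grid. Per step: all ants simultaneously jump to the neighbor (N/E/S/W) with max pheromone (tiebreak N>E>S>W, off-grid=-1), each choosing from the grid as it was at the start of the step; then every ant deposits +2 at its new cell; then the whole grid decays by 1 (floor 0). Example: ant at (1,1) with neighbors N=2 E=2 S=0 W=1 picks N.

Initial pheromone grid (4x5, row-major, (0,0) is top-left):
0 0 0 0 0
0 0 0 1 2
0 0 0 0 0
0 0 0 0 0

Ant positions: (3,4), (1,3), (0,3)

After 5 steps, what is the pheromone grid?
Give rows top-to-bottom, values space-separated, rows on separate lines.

After step 1: ants at (2,4),(1,4),(1,3)
  0 0 0 0 0
  0 0 0 2 3
  0 0 0 0 1
  0 0 0 0 0
After step 2: ants at (1,4),(1,3),(1,4)
  0 0 0 0 0
  0 0 0 3 6
  0 0 0 0 0
  0 0 0 0 0
After step 3: ants at (1,3),(1,4),(1,3)
  0 0 0 0 0
  0 0 0 6 7
  0 0 0 0 0
  0 0 0 0 0
After step 4: ants at (1,4),(1,3),(1,4)
  0 0 0 0 0
  0 0 0 7 10
  0 0 0 0 0
  0 0 0 0 0
After step 5: ants at (1,3),(1,4),(1,3)
  0 0 0 0 0
  0 0 0 10 11
  0 0 0 0 0
  0 0 0 0 0

0 0 0 0 0
0 0 0 10 11
0 0 0 0 0
0 0 0 0 0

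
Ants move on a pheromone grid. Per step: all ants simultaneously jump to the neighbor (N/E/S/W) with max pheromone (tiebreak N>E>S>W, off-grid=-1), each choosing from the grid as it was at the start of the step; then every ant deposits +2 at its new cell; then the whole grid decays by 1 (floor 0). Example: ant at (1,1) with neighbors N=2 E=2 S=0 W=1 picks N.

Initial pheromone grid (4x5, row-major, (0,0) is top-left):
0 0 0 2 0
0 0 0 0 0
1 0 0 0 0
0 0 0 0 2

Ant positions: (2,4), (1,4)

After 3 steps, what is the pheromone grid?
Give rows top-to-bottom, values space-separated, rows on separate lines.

After step 1: ants at (3,4),(0,4)
  0 0 0 1 1
  0 0 0 0 0
  0 0 0 0 0
  0 0 0 0 3
After step 2: ants at (2,4),(0,3)
  0 0 0 2 0
  0 0 0 0 0
  0 0 0 0 1
  0 0 0 0 2
After step 3: ants at (3,4),(0,4)
  0 0 0 1 1
  0 0 0 0 0
  0 0 0 0 0
  0 0 0 0 3

0 0 0 1 1
0 0 0 0 0
0 0 0 0 0
0 0 0 0 3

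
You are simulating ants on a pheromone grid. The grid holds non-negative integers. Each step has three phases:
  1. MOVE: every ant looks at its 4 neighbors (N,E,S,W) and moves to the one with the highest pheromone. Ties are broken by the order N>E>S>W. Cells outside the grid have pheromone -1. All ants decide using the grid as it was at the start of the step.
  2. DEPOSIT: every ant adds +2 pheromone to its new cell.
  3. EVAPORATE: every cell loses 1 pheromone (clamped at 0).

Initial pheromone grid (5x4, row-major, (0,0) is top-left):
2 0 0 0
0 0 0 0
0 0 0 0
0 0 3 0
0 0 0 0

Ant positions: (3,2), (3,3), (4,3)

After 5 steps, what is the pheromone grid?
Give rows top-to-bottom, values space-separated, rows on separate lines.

After step 1: ants at (2,2),(3,2),(3,3)
  1 0 0 0
  0 0 0 0
  0 0 1 0
  0 0 4 1
  0 0 0 0
After step 2: ants at (3,2),(2,2),(3,2)
  0 0 0 0
  0 0 0 0
  0 0 2 0
  0 0 7 0
  0 0 0 0
After step 3: ants at (2,2),(3,2),(2,2)
  0 0 0 0
  0 0 0 0
  0 0 5 0
  0 0 8 0
  0 0 0 0
After step 4: ants at (3,2),(2,2),(3,2)
  0 0 0 0
  0 0 0 0
  0 0 6 0
  0 0 11 0
  0 0 0 0
After step 5: ants at (2,2),(3,2),(2,2)
  0 0 0 0
  0 0 0 0
  0 0 9 0
  0 0 12 0
  0 0 0 0

0 0 0 0
0 0 0 0
0 0 9 0
0 0 12 0
0 0 0 0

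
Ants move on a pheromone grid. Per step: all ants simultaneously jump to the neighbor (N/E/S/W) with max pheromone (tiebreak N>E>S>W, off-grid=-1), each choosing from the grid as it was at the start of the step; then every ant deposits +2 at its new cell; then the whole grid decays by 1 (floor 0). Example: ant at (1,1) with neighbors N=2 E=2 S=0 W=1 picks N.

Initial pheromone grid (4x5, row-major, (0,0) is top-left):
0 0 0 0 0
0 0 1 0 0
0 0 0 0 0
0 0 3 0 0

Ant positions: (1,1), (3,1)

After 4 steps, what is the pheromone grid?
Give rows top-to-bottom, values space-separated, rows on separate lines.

After step 1: ants at (1,2),(3,2)
  0 0 0 0 0
  0 0 2 0 0
  0 0 0 0 0
  0 0 4 0 0
After step 2: ants at (0,2),(2,2)
  0 0 1 0 0
  0 0 1 0 0
  0 0 1 0 0
  0 0 3 0 0
After step 3: ants at (1,2),(3,2)
  0 0 0 0 0
  0 0 2 0 0
  0 0 0 0 0
  0 0 4 0 0
After step 4: ants at (0,2),(2,2)
  0 0 1 0 0
  0 0 1 0 0
  0 0 1 0 0
  0 0 3 0 0

0 0 1 0 0
0 0 1 0 0
0 0 1 0 0
0 0 3 0 0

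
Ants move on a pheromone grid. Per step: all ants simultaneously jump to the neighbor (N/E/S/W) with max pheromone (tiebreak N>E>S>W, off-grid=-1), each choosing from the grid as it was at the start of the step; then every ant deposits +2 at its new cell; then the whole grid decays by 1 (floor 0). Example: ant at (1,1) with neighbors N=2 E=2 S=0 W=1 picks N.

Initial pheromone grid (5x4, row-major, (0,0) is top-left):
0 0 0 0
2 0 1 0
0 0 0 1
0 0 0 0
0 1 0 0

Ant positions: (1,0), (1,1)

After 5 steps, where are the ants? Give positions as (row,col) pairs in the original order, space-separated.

Step 1: ant0:(1,0)->N->(0,0) | ant1:(1,1)->W->(1,0)
  grid max=3 at (1,0)
Step 2: ant0:(0,0)->S->(1,0) | ant1:(1,0)->N->(0,0)
  grid max=4 at (1,0)
Step 3: ant0:(1,0)->N->(0,0) | ant1:(0,0)->S->(1,0)
  grid max=5 at (1,0)
Step 4: ant0:(0,0)->S->(1,0) | ant1:(1,0)->N->(0,0)
  grid max=6 at (1,0)
Step 5: ant0:(1,0)->N->(0,0) | ant1:(0,0)->S->(1,0)
  grid max=7 at (1,0)

(0,0) (1,0)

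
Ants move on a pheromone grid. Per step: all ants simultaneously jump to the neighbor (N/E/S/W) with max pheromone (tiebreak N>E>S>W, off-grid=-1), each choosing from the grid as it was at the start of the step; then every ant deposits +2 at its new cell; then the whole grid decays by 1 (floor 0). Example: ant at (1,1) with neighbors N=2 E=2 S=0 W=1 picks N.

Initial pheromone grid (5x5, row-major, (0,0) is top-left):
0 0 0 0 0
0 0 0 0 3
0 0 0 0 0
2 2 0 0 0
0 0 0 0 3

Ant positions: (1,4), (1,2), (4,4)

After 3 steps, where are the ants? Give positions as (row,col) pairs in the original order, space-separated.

Step 1: ant0:(1,4)->N->(0,4) | ant1:(1,2)->N->(0,2) | ant2:(4,4)->N->(3,4)
  grid max=2 at (1,4)
Step 2: ant0:(0,4)->S->(1,4) | ant1:(0,2)->E->(0,3) | ant2:(3,4)->S->(4,4)
  grid max=3 at (1,4)
Step 3: ant0:(1,4)->N->(0,4) | ant1:(0,3)->E->(0,4) | ant2:(4,4)->N->(3,4)
  grid max=3 at (0,4)

(0,4) (0,4) (3,4)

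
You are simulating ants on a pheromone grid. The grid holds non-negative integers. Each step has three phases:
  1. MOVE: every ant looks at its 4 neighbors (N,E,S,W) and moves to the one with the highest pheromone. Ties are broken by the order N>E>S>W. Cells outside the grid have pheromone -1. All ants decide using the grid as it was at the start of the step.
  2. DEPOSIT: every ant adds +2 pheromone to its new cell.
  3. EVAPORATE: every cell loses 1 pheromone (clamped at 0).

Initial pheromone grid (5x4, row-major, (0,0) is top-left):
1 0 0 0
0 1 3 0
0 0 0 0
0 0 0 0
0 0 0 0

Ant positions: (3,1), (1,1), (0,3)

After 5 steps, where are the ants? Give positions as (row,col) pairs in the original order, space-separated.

Step 1: ant0:(3,1)->N->(2,1) | ant1:(1,1)->E->(1,2) | ant2:(0,3)->S->(1,3)
  grid max=4 at (1,2)
Step 2: ant0:(2,1)->N->(1,1) | ant1:(1,2)->E->(1,3) | ant2:(1,3)->W->(1,2)
  grid max=5 at (1,2)
Step 3: ant0:(1,1)->E->(1,2) | ant1:(1,3)->W->(1,2) | ant2:(1,2)->E->(1,3)
  grid max=8 at (1,2)
Step 4: ant0:(1,2)->E->(1,3) | ant1:(1,2)->E->(1,3) | ant2:(1,3)->W->(1,2)
  grid max=9 at (1,2)
Step 5: ant0:(1,3)->W->(1,2) | ant1:(1,3)->W->(1,2) | ant2:(1,2)->E->(1,3)
  grid max=12 at (1,2)

(1,2) (1,2) (1,3)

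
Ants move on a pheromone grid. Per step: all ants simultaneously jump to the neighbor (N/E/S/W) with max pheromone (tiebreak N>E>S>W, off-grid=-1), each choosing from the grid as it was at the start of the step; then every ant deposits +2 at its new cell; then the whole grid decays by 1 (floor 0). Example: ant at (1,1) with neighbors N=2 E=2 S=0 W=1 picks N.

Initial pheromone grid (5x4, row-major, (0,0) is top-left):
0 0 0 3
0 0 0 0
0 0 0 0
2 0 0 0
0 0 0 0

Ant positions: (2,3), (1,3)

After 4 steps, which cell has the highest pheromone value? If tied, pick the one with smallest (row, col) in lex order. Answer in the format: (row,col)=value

Step 1: ant0:(2,3)->N->(1,3) | ant1:(1,3)->N->(0,3)
  grid max=4 at (0,3)
Step 2: ant0:(1,3)->N->(0,3) | ant1:(0,3)->S->(1,3)
  grid max=5 at (0,3)
Step 3: ant0:(0,3)->S->(1,3) | ant1:(1,3)->N->(0,3)
  grid max=6 at (0,3)
Step 4: ant0:(1,3)->N->(0,3) | ant1:(0,3)->S->(1,3)
  grid max=7 at (0,3)
Final grid:
  0 0 0 7
  0 0 0 4
  0 0 0 0
  0 0 0 0
  0 0 0 0
Max pheromone 7 at (0,3)

Answer: (0,3)=7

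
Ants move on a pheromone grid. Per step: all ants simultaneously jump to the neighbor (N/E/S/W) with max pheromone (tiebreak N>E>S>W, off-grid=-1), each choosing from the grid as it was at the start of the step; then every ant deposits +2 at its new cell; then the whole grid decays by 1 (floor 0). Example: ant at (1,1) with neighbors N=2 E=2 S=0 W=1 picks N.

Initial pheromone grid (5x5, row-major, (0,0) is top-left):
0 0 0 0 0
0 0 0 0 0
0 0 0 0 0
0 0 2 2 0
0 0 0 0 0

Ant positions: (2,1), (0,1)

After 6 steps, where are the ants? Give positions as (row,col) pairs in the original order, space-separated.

Step 1: ant0:(2,1)->N->(1,1) | ant1:(0,1)->E->(0,2)
  grid max=1 at (0,2)
Step 2: ant0:(1,1)->N->(0,1) | ant1:(0,2)->E->(0,3)
  grid max=1 at (0,1)
Step 3: ant0:(0,1)->E->(0,2) | ant1:(0,3)->E->(0,4)
  grid max=1 at (0,2)
Step 4: ant0:(0,2)->E->(0,3) | ant1:(0,4)->S->(1,4)
  grid max=1 at (0,3)
Step 5: ant0:(0,3)->E->(0,4) | ant1:(1,4)->N->(0,4)
  grid max=3 at (0,4)
Step 6: ant0:(0,4)->S->(1,4) | ant1:(0,4)->S->(1,4)
  grid max=3 at (1,4)

(1,4) (1,4)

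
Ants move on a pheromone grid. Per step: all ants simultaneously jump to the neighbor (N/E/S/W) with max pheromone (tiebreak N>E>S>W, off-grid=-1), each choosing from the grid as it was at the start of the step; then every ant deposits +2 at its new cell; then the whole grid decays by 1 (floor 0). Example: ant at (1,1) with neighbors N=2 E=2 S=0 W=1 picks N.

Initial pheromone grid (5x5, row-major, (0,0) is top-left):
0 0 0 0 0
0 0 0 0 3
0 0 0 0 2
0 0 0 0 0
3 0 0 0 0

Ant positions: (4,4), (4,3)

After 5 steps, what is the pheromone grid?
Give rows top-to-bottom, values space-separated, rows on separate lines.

After step 1: ants at (3,4),(3,3)
  0 0 0 0 0
  0 0 0 0 2
  0 0 0 0 1
  0 0 0 1 1
  2 0 0 0 0
After step 2: ants at (2,4),(3,4)
  0 0 0 0 0
  0 0 0 0 1
  0 0 0 0 2
  0 0 0 0 2
  1 0 0 0 0
After step 3: ants at (3,4),(2,4)
  0 0 0 0 0
  0 0 0 0 0
  0 0 0 0 3
  0 0 0 0 3
  0 0 0 0 0
After step 4: ants at (2,4),(3,4)
  0 0 0 0 0
  0 0 0 0 0
  0 0 0 0 4
  0 0 0 0 4
  0 0 0 0 0
After step 5: ants at (3,4),(2,4)
  0 0 0 0 0
  0 0 0 0 0
  0 0 0 0 5
  0 0 0 0 5
  0 0 0 0 0

0 0 0 0 0
0 0 0 0 0
0 0 0 0 5
0 0 0 0 5
0 0 0 0 0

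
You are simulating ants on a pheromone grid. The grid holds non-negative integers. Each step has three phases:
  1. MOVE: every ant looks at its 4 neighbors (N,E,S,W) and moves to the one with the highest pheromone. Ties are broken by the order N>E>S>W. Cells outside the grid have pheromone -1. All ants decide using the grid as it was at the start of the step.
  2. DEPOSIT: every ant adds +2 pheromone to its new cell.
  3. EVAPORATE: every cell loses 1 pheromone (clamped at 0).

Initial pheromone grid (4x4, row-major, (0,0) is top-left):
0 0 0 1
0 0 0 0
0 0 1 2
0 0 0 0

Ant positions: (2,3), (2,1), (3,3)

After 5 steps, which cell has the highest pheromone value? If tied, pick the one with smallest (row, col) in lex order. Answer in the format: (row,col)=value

Step 1: ant0:(2,3)->W->(2,2) | ant1:(2,1)->E->(2,2) | ant2:(3,3)->N->(2,3)
  grid max=4 at (2,2)
Step 2: ant0:(2,2)->E->(2,3) | ant1:(2,2)->E->(2,3) | ant2:(2,3)->W->(2,2)
  grid max=6 at (2,3)
Step 3: ant0:(2,3)->W->(2,2) | ant1:(2,3)->W->(2,2) | ant2:(2,2)->E->(2,3)
  grid max=8 at (2,2)
Step 4: ant0:(2,2)->E->(2,3) | ant1:(2,2)->E->(2,3) | ant2:(2,3)->W->(2,2)
  grid max=10 at (2,3)
Step 5: ant0:(2,3)->W->(2,2) | ant1:(2,3)->W->(2,2) | ant2:(2,2)->E->(2,3)
  grid max=12 at (2,2)
Final grid:
  0 0 0 0
  0 0 0 0
  0 0 12 11
  0 0 0 0
Max pheromone 12 at (2,2)

Answer: (2,2)=12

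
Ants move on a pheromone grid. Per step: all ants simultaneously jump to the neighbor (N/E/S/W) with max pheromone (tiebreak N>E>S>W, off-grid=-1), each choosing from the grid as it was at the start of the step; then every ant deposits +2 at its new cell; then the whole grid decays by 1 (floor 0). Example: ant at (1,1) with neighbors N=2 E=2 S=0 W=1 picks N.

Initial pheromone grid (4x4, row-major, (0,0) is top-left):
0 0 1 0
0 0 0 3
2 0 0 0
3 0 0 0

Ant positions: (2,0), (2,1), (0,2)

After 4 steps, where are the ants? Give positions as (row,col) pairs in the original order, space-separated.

Step 1: ant0:(2,0)->S->(3,0) | ant1:(2,1)->W->(2,0) | ant2:(0,2)->E->(0,3)
  grid max=4 at (3,0)
Step 2: ant0:(3,0)->N->(2,0) | ant1:(2,0)->S->(3,0) | ant2:(0,3)->S->(1,3)
  grid max=5 at (3,0)
Step 3: ant0:(2,0)->S->(3,0) | ant1:(3,0)->N->(2,0) | ant2:(1,3)->N->(0,3)
  grid max=6 at (3,0)
Step 4: ant0:(3,0)->N->(2,0) | ant1:(2,0)->S->(3,0) | ant2:(0,3)->S->(1,3)
  grid max=7 at (3,0)

(2,0) (3,0) (1,3)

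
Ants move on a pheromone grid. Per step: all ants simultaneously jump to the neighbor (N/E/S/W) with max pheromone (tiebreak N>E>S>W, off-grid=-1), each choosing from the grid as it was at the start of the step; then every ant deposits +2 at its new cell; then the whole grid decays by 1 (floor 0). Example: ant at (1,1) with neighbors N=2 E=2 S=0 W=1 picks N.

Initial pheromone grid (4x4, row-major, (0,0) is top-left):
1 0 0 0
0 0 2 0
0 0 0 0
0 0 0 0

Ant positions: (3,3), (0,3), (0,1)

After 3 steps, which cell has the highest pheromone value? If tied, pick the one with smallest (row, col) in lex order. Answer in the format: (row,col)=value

Answer: (1,3)=3

Derivation:
Step 1: ant0:(3,3)->N->(2,3) | ant1:(0,3)->S->(1,3) | ant2:(0,1)->W->(0,0)
  grid max=2 at (0,0)
Step 2: ant0:(2,3)->N->(1,3) | ant1:(1,3)->S->(2,3) | ant2:(0,0)->E->(0,1)
  grid max=2 at (1,3)
Step 3: ant0:(1,3)->S->(2,3) | ant1:(2,3)->N->(1,3) | ant2:(0,1)->W->(0,0)
  grid max=3 at (1,3)
Final grid:
  2 0 0 0
  0 0 0 3
  0 0 0 3
  0 0 0 0
Max pheromone 3 at (1,3)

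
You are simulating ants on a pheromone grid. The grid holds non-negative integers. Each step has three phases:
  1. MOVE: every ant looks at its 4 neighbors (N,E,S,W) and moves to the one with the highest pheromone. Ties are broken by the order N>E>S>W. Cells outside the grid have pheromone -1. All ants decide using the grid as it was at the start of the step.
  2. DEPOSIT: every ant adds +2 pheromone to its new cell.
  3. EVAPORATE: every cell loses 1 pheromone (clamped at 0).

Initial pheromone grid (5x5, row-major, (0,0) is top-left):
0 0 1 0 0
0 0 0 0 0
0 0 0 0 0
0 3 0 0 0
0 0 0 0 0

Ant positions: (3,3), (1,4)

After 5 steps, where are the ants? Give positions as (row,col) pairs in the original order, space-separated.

Step 1: ant0:(3,3)->N->(2,3) | ant1:(1,4)->N->(0,4)
  grid max=2 at (3,1)
Step 2: ant0:(2,3)->N->(1,3) | ant1:(0,4)->S->(1,4)
  grid max=1 at (1,3)
Step 3: ant0:(1,3)->E->(1,4) | ant1:(1,4)->W->(1,3)
  grid max=2 at (1,3)
Step 4: ant0:(1,4)->W->(1,3) | ant1:(1,3)->E->(1,4)
  grid max=3 at (1,3)
Step 5: ant0:(1,3)->E->(1,4) | ant1:(1,4)->W->(1,3)
  grid max=4 at (1,3)

(1,4) (1,3)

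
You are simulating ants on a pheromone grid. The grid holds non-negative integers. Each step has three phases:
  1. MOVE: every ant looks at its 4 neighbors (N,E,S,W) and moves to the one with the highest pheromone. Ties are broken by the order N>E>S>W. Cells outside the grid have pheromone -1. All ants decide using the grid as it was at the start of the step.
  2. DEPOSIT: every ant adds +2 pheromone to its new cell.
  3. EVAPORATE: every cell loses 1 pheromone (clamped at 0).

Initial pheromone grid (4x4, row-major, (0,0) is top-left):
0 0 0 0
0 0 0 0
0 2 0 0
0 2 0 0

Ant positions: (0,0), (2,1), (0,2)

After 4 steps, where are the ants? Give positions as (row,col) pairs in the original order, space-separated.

Step 1: ant0:(0,0)->E->(0,1) | ant1:(2,1)->S->(3,1) | ant2:(0,2)->E->(0,3)
  grid max=3 at (3,1)
Step 2: ant0:(0,1)->E->(0,2) | ant1:(3,1)->N->(2,1) | ant2:(0,3)->S->(1,3)
  grid max=2 at (2,1)
Step 3: ant0:(0,2)->E->(0,3) | ant1:(2,1)->S->(3,1) | ant2:(1,3)->N->(0,3)
  grid max=3 at (0,3)
Step 4: ant0:(0,3)->S->(1,3) | ant1:(3,1)->N->(2,1) | ant2:(0,3)->S->(1,3)
  grid max=3 at (1,3)

(1,3) (2,1) (1,3)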